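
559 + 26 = 585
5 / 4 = 1.25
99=99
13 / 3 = 4.33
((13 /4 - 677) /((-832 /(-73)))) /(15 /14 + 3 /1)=-14.52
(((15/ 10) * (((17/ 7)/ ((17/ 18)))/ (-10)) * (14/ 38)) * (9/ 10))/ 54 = -0.00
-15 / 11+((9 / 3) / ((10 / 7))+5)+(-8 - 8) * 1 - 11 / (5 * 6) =-1754 / 165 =-10.63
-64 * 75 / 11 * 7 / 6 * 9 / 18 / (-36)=700 / 99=7.07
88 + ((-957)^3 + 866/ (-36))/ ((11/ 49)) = -773044332619/ 198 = -3904264306.16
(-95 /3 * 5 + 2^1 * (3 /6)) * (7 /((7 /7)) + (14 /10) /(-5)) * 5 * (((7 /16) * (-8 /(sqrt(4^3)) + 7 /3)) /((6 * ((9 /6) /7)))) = -323792 /135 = -2398.46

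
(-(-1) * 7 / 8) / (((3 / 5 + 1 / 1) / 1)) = 0.55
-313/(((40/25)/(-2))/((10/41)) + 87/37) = 289525/859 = 337.05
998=998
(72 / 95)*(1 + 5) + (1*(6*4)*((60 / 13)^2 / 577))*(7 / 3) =61277616 / 9263735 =6.61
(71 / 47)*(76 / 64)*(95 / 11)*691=88555105 / 8272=10705.40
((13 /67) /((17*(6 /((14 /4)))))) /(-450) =-91 /6150600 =-0.00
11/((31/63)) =693/31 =22.35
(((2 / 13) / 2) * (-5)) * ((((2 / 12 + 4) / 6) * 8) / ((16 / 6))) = -125 / 156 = -0.80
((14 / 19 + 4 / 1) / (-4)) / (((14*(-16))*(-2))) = -45 / 17024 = -0.00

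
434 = 434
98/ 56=7/ 4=1.75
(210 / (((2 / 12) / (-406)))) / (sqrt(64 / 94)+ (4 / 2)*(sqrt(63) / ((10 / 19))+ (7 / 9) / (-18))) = -9737544600 / (-1645+ 1620*sqrt(94)+ 216999*sqrt(7)) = -16555.19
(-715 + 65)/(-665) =130/133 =0.98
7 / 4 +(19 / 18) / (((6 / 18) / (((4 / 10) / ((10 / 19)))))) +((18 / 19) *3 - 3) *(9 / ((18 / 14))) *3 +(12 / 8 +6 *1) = 47543 / 5700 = 8.34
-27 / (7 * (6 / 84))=-54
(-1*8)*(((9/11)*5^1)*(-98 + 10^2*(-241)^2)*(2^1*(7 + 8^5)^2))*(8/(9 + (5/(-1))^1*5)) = 2246025376224450000/11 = 204184125111313636.36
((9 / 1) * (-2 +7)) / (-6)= -15 / 2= -7.50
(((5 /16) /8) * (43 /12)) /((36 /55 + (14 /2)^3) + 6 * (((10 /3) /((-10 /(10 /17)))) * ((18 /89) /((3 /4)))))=17891225 /43884768768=0.00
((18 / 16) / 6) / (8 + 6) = 3 / 224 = 0.01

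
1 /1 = 1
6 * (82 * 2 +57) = 1326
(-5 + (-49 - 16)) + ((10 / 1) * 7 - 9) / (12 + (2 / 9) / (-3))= -20893 / 322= -64.89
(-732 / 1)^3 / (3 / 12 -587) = 1568892672 / 2347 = 668467.27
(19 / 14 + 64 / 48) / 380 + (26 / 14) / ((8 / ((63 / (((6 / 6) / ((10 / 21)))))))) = 111263 / 15960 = 6.97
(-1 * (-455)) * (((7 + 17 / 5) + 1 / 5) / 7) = 689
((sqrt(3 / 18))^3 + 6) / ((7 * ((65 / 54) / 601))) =1803 * sqrt(6) / 910 + 194724 / 455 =432.82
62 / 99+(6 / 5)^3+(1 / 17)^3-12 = -586432783 / 60798375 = -9.65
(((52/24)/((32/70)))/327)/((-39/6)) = -35/15696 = -0.00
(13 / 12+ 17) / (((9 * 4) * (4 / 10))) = 1085 / 864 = 1.26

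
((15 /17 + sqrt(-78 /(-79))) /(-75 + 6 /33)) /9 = -11 * sqrt(6162) /585153 -55 /41973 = -0.00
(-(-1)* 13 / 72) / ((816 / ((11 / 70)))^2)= 1573 / 234913996800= 0.00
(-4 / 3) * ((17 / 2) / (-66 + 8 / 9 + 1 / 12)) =408 / 2341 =0.17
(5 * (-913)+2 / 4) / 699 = -3043 / 466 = -6.53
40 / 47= 0.85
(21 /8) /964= 21 /7712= 0.00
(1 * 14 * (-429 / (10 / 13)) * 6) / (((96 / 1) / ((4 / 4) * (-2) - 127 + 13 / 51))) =42721679 / 680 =62826.00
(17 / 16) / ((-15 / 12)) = -17 / 20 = -0.85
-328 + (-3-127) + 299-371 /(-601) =-158.38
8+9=17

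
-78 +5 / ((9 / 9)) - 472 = -545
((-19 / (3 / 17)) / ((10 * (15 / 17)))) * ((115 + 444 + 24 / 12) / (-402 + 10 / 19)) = 19509523 / 1144200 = 17.05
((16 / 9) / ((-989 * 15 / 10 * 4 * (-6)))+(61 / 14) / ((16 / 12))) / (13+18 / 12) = 14660171 / 65048508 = 0.23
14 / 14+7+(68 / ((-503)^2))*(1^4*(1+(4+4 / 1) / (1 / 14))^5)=1252857945996 / 253009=4951831.54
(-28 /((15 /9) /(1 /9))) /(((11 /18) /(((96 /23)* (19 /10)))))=-153216 /6325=-24.22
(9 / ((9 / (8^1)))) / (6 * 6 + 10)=4 / 23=0.17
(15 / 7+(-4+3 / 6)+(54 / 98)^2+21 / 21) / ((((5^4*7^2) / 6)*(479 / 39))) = -30069 / 35221169375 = -0.00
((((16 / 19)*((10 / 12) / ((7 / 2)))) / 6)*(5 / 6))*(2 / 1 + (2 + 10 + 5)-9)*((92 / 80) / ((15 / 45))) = 0.96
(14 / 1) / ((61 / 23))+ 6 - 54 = -2606 / 61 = -42.72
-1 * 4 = -4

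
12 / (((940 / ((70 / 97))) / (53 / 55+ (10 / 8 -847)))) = -3902913 / 501490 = -7.78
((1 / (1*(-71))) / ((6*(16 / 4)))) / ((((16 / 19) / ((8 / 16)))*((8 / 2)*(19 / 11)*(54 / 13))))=-143 / 11778048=-0.00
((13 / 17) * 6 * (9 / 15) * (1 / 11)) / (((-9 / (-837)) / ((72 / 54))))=29016 / 935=31.03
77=77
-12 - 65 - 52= -129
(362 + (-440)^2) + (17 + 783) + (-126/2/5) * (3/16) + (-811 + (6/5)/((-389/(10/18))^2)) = 63392763835097/326853360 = 193948.64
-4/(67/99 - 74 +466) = -396/38875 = -0.01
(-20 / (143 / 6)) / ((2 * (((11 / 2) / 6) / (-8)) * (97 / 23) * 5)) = 26496 / 152581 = 0.17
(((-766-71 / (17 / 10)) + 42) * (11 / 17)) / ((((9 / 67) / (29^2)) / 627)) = -1945068674.23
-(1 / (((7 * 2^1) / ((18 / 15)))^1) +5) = -178 / 35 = -5.09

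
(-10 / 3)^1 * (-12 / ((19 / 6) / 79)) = 18960 / 19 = 997.89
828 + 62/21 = 17450/21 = 830.95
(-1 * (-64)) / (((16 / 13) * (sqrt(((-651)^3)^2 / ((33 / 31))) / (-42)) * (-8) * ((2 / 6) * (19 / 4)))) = 0.00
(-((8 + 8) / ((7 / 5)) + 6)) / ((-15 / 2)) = 244 / 105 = 2.32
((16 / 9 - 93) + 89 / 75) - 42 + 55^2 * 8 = 5415292 / 225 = 24067.96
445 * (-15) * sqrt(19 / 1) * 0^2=0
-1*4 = -4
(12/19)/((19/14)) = 168/361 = 0.47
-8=-8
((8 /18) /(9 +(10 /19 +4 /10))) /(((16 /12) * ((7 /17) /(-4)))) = -6460 /19803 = -0.33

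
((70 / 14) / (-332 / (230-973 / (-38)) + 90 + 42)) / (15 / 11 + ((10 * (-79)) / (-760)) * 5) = 2030017 / 348160375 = 0.01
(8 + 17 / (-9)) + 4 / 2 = 73 / 9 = 8.11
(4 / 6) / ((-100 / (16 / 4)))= -2 / 75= -0.03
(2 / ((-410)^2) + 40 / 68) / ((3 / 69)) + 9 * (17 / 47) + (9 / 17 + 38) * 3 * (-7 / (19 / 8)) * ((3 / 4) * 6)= -1934717267387 / 1275963050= -1516.28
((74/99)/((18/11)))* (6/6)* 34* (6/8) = 629/54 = 11.65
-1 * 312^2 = -97344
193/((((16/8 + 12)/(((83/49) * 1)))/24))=192228/343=560.43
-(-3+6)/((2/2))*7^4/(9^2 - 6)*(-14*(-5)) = -33614/5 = -6722.80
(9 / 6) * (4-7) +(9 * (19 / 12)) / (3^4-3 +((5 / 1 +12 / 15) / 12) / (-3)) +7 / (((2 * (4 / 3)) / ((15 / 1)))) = 3929589 / 112088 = 35.06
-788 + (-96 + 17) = -867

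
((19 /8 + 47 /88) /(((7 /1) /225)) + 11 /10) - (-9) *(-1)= 85.61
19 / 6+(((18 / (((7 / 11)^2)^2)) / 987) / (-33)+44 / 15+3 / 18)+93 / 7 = 231634961 / 11848935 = 19.55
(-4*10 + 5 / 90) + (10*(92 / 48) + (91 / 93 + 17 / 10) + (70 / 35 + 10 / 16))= -172693 / 11160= -15.47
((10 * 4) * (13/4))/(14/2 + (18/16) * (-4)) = 52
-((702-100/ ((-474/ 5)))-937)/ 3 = 55445/ 711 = 77.98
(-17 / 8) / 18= -17 / 144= -0.12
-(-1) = 1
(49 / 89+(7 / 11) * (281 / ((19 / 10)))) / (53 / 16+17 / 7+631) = 197217552 / 1326530315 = 0.15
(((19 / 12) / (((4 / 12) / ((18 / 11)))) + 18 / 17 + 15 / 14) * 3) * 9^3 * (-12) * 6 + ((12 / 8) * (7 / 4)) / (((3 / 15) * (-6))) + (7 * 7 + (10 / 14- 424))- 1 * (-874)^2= -2323615.22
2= 2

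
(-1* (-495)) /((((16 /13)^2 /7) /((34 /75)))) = 663663 /640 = 1036.97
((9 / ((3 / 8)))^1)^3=13824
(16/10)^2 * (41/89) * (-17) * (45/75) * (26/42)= -579904/77875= -7.45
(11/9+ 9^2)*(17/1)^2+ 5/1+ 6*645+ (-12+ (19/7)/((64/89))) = 111400115/4032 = 27629.00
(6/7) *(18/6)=18/7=2.57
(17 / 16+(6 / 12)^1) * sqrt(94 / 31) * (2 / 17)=0.32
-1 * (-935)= 935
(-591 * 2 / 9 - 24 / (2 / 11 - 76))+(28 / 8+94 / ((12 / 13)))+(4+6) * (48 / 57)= -45590 / 2641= -17.26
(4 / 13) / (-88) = -0.00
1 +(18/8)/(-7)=19/28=0.68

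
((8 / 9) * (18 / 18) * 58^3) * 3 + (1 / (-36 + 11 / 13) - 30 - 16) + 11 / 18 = 4279603229 / 8226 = 520253.25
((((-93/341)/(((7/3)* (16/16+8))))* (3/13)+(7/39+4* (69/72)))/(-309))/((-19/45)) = 0.03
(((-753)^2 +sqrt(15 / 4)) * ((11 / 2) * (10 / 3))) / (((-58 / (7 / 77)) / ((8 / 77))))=-3780060 / 2233 - 10 * sqrt(15) / 6699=-1692.82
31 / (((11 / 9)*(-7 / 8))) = -2232 / 77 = -28.99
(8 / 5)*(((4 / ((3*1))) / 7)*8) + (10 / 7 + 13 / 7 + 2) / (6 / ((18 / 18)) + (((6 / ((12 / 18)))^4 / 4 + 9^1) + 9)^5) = 1095642063255188203264 / 449384440007010708795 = 2.44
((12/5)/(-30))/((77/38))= -76/1925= -0.04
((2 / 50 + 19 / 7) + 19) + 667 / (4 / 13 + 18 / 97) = 149558179 / 108850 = 1373.98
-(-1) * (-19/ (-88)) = 0.22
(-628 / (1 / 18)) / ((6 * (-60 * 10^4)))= 157 / 50000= 0.00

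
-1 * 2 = -2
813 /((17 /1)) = 813 /17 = 47.82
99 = 99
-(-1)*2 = 2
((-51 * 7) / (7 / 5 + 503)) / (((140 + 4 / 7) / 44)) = -45815 / 206804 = -0.22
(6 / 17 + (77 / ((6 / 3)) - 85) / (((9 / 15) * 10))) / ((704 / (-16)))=503 / 2992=0.17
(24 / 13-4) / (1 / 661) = -18508 / 13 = -1423.69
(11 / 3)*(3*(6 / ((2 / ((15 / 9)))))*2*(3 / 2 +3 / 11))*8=1560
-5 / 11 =-0.45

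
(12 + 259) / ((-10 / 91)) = -24661 / 10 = -2466.10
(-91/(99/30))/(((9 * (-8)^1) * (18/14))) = 3185/10692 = 0.30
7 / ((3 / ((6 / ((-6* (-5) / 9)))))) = 21 / 5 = 4.20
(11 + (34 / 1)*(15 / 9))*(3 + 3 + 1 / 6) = 7511 / 18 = 417.28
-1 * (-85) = 85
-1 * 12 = -12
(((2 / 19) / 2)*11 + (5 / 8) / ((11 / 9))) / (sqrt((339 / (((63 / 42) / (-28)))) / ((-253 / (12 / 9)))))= 1823*sqrt(1200738) / 10580416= 0.19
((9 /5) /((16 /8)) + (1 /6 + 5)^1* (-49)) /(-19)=3784 /285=13.28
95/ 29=3.28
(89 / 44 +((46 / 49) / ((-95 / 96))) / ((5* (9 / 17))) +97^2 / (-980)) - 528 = -823279123 / 1536150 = -535.94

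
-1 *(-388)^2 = -150544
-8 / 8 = -1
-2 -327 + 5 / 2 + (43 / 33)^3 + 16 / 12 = -23212015 / 71874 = -322.95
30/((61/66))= 1980/61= 32.46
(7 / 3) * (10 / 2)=11.67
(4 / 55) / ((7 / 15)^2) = 180 / 539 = 0.33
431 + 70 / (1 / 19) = 1761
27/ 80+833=66667/ 80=833.34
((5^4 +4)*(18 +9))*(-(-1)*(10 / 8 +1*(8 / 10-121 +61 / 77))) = -3090277629 / 1540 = -2006673.79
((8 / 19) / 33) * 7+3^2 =5699 / 627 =9.09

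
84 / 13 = 6.46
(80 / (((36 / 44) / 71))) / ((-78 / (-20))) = 624800 / 351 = 1780.06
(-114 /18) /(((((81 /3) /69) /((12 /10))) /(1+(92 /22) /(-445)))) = -4238026 /220275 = -19.24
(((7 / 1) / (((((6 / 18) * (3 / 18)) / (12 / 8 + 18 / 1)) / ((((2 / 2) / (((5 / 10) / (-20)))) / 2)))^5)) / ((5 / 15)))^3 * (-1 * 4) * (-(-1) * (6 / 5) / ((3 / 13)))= 954504326153962164904470719980288454113159702118400000000000000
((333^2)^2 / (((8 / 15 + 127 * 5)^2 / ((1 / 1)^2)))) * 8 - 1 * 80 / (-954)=10557667192734160 / 43348848453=243551.27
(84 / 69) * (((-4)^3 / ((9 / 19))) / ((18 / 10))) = -170240 / 1863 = -91.38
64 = 64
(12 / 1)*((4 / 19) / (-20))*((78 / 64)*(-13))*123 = 187083 / 760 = 246.16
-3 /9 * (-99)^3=323433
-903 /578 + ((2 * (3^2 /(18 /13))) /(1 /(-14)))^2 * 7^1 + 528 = 134323985 /578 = 232394.44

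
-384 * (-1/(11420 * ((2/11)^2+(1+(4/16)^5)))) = 3964928/121928485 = 0.03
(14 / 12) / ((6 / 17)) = 119 / 36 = 3.31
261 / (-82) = -3.18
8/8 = 1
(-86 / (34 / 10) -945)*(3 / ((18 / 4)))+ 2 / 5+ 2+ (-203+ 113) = -187288 / 255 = -734.46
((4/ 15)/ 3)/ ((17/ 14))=56/ 765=0.07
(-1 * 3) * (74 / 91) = -222 / 91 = -2.44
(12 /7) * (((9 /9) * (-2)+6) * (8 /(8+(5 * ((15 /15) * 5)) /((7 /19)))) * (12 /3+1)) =640 /177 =3.62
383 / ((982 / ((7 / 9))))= 0.30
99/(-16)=-99/16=-6.19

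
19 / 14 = 1.36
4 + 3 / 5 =23 / 5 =4.60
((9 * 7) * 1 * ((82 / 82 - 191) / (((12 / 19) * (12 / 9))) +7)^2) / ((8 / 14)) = 5269607.19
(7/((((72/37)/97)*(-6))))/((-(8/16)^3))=25123/54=465.24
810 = 810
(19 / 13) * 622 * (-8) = -94544 / 13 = -7272.62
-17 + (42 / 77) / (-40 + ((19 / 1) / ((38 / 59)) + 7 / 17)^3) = -196405817987 / 11553297283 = -17.00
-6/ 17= -0.35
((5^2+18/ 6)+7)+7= 42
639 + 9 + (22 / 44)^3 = 648.12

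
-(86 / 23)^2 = -7396 / 529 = -13.98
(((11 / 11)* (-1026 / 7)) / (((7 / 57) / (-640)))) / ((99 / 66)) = 24952320 / 49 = 509231.02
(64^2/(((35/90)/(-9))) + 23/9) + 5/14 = -11943569/126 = -94790.23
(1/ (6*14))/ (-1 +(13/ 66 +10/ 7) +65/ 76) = 209/ 25997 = 0.01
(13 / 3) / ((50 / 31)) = 403 / 150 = 2.69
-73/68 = -1.07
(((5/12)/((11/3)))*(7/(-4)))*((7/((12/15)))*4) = -1225/176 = -6.96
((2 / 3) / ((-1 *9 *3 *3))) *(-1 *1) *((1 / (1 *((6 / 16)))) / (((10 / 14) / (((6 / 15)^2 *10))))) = 0.05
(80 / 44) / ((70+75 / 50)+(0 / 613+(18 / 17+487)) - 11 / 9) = 0.00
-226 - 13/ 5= -1143/ 5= -228.60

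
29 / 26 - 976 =-25347 / 26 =-974.88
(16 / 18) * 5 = 40 / 9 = 4.44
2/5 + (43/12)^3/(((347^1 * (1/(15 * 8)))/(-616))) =-153044729/15615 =-9801.14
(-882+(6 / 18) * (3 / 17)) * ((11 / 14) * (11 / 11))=-692.95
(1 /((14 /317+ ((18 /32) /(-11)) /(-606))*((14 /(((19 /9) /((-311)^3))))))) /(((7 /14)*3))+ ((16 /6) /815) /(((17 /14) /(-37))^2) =2028580713367902962944 /667758619526662291635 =3.04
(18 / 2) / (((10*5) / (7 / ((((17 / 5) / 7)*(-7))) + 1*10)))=243 / 170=1.43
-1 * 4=-4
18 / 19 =0.95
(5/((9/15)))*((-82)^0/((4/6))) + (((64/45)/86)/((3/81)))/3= 12.65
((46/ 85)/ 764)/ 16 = 23/ 519520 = 0.00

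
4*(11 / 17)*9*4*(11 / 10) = 8712 / 85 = 102.49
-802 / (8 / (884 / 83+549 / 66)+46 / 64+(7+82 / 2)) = -888923968 / 54466539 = -16.32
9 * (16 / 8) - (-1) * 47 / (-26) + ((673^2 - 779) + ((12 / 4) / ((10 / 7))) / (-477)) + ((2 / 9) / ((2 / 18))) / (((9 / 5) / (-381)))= 1556254134 / 3445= 451742.85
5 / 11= 0.45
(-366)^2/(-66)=-22326/11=-2029.64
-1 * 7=-7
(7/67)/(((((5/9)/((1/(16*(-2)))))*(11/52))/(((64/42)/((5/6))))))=-936/18425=-0.05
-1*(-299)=299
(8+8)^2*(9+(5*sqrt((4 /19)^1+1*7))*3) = 2304+3840*sqrt(2603) /19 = 12615.33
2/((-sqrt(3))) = -2*sqrt(3)/3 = -1.15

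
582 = 582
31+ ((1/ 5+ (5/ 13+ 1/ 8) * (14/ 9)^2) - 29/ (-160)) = 5494873/ 168480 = 32.61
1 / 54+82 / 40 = 1117 / 540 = 2.07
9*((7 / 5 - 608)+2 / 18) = -27292 / 5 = -5458.40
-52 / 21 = -2.48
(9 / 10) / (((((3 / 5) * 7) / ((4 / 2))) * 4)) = 3 / 28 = 0.11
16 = 16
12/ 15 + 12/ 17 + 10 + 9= 1743/ 85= 20.51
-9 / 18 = -0.50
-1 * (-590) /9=590 /9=65.56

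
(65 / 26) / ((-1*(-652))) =5 / 1304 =0.00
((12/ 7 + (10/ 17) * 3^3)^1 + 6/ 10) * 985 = 2132919/ 119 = 17923.69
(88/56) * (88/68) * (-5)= -1210/119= -10.17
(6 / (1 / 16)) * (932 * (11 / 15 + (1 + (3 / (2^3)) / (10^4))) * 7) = 678510679 / 625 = 1085617.09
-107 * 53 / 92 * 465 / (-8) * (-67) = -176680005 / 736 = -240054.35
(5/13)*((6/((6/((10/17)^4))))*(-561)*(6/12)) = -825000/63869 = -12.92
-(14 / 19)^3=-2744 / 6859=-0.40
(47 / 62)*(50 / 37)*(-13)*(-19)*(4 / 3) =1160900 / 3441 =337.37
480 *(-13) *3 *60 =-1123200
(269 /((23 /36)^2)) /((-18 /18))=-348624 /529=-659.02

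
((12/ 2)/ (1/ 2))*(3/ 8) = 4.50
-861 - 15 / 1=-876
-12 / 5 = -2.40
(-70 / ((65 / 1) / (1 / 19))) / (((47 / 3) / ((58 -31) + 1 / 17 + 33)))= -42882 / 197353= -0.22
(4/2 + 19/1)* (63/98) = 27/2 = 13.50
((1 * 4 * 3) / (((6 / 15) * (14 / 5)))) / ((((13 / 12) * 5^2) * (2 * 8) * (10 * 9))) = 1 / 3640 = 0.00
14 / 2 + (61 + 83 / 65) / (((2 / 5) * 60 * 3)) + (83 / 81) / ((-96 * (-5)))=3976343 / 505440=7.87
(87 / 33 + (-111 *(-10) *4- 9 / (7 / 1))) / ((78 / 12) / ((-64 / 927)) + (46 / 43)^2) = -80938037248 / 1694881727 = -47.75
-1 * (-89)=89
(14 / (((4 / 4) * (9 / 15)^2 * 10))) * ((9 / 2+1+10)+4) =455 / 6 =75.83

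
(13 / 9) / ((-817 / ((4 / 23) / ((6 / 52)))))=-1352 / 507357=-0.00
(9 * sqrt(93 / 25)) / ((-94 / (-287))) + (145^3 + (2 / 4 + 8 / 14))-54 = 2583 * sqrt(93) / 470 + 42680009 / 14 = 3048625.07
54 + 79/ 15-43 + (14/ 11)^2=32464/ 1815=17.89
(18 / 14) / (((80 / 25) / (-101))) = -4545 / 112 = -40.58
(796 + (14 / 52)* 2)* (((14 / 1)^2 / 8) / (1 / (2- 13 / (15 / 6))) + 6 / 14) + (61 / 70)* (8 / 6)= -84774799 / 1365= -62106.08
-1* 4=-4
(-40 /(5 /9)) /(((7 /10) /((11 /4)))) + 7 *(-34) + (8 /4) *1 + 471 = -335 /7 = -47.86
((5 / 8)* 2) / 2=5 / 8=0.62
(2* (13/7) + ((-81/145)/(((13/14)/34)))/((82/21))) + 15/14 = -489637/1081990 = -0.45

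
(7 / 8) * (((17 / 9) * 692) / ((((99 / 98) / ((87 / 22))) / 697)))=20390126519 / 6534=3120619.30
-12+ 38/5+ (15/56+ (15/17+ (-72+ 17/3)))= -993647/14280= -69.58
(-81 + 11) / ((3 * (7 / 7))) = -70 / 3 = -23.33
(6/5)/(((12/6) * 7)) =3/35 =0.09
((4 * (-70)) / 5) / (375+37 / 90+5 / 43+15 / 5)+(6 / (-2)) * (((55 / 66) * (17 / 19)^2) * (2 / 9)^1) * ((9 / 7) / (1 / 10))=-21715470890 / 3701804827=-5.87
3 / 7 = 0.43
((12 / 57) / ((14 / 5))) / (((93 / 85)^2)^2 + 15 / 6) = 1044012500 / 54611599091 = 0.02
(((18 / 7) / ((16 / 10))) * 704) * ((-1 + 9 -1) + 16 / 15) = 63888 / 7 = 9126.86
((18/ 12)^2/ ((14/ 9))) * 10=14.46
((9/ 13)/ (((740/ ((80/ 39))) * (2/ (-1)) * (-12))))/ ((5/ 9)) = 0.00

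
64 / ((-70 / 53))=-1696 / 35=-48.46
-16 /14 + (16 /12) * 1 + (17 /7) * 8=412 /21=19.62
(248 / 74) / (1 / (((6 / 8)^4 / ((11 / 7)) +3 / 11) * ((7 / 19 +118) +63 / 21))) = 192.83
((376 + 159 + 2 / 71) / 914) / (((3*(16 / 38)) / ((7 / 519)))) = 5052271 / 808319664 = 0.01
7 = 7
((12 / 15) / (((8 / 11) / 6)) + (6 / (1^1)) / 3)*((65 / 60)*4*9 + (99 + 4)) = 6106 / 5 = 1221.20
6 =6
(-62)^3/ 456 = -29791/ 57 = -522.65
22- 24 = -2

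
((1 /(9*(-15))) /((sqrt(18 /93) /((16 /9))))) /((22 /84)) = -112*sqrt(186) /13365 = -0.11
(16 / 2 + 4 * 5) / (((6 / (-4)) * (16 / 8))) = -28 / 3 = -9.33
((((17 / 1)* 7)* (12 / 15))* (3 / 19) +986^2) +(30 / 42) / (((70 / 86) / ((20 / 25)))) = 905129124 / 931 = 972211.73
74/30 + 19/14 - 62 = -12217/210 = -58.18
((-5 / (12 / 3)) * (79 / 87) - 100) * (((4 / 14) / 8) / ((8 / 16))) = -35195 / 4872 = -7.22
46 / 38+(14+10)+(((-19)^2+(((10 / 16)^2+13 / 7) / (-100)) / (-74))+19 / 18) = 219541004197 / 566899200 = 387.27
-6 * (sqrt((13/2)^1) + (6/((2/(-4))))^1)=72- 3 * sqrt(26)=56.70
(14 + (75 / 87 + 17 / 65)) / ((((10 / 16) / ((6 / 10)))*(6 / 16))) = 1824512 / 47125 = 38.72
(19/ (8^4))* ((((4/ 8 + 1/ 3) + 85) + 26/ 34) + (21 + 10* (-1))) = 189145/ 417792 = 0.45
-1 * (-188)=188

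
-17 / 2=-8.50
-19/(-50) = 19/50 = 0.38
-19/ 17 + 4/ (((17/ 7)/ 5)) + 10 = 291/ 17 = 17.12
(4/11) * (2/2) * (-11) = -4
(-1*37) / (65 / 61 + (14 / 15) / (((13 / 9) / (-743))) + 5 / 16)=2347280 / 30369631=0.08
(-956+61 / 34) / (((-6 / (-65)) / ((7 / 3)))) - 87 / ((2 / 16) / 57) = -39040829 / 612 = -63792.20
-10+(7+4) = 1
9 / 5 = 1.80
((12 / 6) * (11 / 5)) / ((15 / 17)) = 374 / 75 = 4.99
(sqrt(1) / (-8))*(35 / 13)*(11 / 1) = -385 / 104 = -3.70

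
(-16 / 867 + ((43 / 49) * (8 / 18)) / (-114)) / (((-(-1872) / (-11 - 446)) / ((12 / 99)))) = 36312763 / 56097187146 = 0.00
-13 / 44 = -0.30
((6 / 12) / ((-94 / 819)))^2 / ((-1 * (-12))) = 223587 / 141376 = 1.58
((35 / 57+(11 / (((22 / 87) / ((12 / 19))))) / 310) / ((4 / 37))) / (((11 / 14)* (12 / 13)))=2612792 / 291555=8.96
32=32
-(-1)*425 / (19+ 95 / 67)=28475 / 1368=20.82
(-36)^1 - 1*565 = -601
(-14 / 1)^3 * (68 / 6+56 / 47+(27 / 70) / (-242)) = -2931398834 / 85305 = -34363.74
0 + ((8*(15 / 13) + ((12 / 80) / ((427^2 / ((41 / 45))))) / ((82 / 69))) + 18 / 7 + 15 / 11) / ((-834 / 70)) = -68654685889 / 62128346280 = -1.11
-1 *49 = -49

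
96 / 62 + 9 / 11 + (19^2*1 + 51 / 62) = 248377 / 682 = 364.19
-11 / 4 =-2.75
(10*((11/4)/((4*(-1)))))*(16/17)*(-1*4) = 440/17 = 25.88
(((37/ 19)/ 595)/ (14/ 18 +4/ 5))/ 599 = 333/ 96158069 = 0.00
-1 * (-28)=28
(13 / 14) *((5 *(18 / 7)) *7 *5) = 2925 / 7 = 417.86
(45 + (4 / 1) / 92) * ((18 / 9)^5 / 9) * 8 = 265216 / 207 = 1281.24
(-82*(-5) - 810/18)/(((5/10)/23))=16790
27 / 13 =2.08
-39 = -39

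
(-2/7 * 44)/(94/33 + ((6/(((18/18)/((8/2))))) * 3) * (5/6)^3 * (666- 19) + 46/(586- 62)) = -253616/543916653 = -0.00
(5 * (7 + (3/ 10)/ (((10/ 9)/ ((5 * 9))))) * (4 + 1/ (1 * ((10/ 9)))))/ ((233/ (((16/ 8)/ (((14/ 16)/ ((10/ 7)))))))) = 1532/ 233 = 6.58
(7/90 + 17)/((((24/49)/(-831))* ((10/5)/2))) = -20861701/720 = -28974.58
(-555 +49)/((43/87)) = -44022/43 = -1023.77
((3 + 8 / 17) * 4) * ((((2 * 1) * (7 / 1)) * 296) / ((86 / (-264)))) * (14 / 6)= -301219072 / 731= -412064.39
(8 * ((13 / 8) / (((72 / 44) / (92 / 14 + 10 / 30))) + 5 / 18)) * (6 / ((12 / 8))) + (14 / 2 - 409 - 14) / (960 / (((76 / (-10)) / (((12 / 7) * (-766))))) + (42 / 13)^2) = 1489661399594 / 6524892171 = 228.30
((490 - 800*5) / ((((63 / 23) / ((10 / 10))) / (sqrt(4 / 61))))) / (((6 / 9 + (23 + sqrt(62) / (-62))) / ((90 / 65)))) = -328037040*sqrt(61) / 133451591 - 223560*sqrt(3782) / 133451591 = -19.30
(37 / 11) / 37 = 1 / 11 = 0.09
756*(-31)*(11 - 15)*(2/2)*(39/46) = 1828008/23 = 79478.61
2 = 2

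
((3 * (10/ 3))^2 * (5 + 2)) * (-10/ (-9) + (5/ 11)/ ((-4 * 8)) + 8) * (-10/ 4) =-25216625/ 1584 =-15919.59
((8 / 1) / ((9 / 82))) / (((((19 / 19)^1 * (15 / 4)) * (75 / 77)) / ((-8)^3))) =-10217.14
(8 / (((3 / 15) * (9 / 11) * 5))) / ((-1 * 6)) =-44 / 27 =-1.63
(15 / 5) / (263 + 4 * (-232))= -3 / 665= -0.00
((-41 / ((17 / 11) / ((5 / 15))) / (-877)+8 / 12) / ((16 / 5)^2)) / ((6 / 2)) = 756725 / 34350336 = 0.02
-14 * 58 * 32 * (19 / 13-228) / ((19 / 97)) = 390669440 / 13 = 30051495.38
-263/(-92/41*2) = 58.60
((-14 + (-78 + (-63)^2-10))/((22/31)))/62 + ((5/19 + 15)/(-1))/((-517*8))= 87.89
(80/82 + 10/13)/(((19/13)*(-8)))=-465/3116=-0.15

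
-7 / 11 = -0.64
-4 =-4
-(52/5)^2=-2704/25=-108.16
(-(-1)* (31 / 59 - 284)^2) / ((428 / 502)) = 70211131875 / 744934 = 94251.48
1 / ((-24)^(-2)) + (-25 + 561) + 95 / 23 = 25671 / 23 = 1116.13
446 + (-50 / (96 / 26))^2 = 362521 / 576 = 629.38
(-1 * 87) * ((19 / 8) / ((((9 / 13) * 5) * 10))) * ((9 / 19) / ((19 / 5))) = -1131 / 1520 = -0.74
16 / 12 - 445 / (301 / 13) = -17.89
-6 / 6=-1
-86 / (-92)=43 / 46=0.93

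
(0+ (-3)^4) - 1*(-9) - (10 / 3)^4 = -33.46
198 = 198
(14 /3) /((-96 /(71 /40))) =-497 /5760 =-0.09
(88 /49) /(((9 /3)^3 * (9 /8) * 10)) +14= 14.01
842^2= 708964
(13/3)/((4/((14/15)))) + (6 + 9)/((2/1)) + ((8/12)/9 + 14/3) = 1789/135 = 13.25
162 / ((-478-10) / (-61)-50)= -27 / 7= -3.86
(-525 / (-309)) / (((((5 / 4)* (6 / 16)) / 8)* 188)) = 2240 / 14523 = 0.15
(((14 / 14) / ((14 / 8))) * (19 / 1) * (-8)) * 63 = -5472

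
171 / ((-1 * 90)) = -1.90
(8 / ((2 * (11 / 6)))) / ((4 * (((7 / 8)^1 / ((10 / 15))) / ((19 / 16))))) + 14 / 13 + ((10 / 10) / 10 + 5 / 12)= 125351 / 60060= 2.09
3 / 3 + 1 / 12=13 / 12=1.08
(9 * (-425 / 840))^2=65025 / 3136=20.74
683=683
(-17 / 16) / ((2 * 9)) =-17 / 288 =-0.06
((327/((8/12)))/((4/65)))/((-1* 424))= -63765/3392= -18.80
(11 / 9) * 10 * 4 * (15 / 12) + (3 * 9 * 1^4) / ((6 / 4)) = 712 / 9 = 79.11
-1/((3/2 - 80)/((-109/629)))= -218/98753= -0.00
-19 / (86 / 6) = -57 / 43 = -1.33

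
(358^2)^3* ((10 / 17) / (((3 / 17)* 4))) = 5263058151187360 / 3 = 1754352717062453.33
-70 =-70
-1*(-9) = 9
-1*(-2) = 2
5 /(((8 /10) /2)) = 25 /2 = 12.50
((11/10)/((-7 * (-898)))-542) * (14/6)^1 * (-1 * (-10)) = -11356703/898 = -12646.66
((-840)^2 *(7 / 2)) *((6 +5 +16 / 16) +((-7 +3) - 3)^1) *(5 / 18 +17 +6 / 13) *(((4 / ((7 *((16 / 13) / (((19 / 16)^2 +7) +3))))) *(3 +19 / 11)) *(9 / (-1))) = -49370051166.90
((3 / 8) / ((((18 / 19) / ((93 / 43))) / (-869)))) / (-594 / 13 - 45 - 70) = 6653933 / 1437232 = 4.63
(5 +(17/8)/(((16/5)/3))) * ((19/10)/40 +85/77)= 6347877/788480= 8.05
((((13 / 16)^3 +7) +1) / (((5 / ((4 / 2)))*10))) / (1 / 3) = 1.02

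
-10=-10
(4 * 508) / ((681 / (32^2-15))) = 2050288 / 681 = 3010.70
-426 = -426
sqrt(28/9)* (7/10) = 7* sqrt(7)/15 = 1.23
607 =607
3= 3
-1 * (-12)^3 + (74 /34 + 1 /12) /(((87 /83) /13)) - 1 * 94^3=-14710038869 /17748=-828827.97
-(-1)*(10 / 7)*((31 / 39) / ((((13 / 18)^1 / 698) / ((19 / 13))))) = 24667320 / 15379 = 1603.96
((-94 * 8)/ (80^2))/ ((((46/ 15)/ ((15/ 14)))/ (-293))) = 123939/ 10304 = 12.03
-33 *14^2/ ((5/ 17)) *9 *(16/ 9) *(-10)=3518592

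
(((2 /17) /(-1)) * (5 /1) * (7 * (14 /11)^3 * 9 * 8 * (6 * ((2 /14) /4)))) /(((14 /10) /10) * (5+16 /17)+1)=-16464000 /230263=-71.50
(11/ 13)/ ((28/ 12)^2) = 0.16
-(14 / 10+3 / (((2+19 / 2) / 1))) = -191 / 115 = -1.66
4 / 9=0.44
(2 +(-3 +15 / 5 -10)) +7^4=2393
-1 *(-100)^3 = 1000000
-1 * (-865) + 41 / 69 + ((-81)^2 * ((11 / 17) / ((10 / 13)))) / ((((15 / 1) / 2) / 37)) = 823811323 / 29325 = 28092.46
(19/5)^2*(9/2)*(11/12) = 11913/200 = 59.56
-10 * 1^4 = -10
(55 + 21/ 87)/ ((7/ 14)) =3204/ 29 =110.48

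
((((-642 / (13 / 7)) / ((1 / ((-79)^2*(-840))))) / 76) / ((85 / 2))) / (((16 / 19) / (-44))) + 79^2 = -29309910.47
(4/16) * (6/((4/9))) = 27/8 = 3.38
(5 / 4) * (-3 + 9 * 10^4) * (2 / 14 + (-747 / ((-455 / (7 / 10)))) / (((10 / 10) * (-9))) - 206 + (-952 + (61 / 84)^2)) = -79625790688501 / 611520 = -130209626.32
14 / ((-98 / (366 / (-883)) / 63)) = 3294 / 883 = 3.73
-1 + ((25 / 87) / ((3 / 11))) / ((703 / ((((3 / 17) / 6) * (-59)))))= -6254647 / 6238422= -1.00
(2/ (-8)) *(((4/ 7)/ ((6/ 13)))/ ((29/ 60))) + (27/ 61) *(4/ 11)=-65306/ 136213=-0.48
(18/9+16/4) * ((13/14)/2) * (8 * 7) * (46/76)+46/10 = 9407/95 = 99.02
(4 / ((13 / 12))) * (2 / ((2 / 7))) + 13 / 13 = 349 / 13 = 26.85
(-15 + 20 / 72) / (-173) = 265 / 3114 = 0.09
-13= -13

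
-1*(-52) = 52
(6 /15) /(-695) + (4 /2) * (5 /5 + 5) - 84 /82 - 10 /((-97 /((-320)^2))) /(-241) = -109340533164 /3330638075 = -32.83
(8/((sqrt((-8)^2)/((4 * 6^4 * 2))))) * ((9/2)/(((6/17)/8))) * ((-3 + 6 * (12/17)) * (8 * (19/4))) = 49641984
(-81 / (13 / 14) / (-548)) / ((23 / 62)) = 17577 / 40963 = 0.43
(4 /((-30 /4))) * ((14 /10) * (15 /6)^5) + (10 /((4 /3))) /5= -71.42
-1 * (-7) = 7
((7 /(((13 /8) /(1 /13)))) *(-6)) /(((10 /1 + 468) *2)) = -0.00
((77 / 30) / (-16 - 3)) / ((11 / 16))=-56 / 285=-0.20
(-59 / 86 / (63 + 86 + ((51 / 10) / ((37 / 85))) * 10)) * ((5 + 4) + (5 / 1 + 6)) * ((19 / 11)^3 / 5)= -14973197 / 281815292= -0.05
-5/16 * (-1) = 5/16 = 0.31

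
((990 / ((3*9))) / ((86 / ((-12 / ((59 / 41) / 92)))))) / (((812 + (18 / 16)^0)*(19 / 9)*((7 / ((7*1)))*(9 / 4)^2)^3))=-3399024640 / 2314073563911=-0.00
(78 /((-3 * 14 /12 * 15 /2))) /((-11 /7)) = 104 /55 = 1.89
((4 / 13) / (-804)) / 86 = -1 / 224718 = -0.00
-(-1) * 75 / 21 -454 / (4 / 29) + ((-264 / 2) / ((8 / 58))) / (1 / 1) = -59429 / 14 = -4244.93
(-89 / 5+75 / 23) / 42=-836 / 2415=-0.35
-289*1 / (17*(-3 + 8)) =-17 / 5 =-3.40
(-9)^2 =81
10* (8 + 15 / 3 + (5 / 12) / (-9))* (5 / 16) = 34975 / 864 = 40.48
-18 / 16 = -9 / 8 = -1.12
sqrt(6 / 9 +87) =sqrt(789) / 3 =9.36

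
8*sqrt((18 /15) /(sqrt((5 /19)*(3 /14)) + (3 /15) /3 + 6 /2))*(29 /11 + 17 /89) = 132864*sqrt(133) /(979*sqrt(15*sqrt(3990) + 12236)) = 13.63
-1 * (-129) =129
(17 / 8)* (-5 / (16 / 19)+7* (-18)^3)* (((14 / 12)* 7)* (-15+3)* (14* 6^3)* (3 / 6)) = 102850285923 / 8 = 12856285740.38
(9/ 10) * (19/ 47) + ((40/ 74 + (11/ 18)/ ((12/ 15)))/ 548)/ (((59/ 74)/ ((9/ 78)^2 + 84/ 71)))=1607784664597/ 4376094815040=0.37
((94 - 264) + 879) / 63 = 709 / 63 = 11.25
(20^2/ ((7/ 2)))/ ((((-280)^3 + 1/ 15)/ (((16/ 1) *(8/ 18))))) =-256000/ 6914879979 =-0.00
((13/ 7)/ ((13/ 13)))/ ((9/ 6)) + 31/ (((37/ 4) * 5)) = 7414/ 3885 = 1.91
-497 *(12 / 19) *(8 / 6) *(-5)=39760 / 19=2092.63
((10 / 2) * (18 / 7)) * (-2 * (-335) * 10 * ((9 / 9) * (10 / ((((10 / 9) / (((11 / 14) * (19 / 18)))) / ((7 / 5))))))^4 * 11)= 12655961404713 / 1120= 11299965539.92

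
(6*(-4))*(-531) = 12744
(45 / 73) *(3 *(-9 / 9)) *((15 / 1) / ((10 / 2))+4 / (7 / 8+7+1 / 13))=-391095 / 60371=-6.48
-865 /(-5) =173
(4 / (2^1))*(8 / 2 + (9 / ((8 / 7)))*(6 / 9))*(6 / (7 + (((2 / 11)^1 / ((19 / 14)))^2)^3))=9251255926916751 / 583413017821991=15.86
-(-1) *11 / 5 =11 / 5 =2.20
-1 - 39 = -40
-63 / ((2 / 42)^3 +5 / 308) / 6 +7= -4231969 / 6659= -635.53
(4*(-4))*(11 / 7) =-176 / 7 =-25.14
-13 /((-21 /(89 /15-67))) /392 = -2977 /30870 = -0.10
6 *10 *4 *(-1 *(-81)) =19440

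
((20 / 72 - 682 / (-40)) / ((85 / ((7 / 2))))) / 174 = 21833 / 5324400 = 0.00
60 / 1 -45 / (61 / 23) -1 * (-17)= 3662 / 61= 60.03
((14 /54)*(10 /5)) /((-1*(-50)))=7 /675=0.01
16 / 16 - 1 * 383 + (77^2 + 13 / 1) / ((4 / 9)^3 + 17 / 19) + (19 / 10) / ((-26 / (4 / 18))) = 90211426109 / 15922530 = 5665.65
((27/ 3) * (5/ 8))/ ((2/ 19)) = 855/ 16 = 53.44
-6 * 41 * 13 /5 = -3198 /5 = -639.60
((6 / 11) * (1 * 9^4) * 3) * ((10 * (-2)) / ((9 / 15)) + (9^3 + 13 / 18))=82242135 / 11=7476557.73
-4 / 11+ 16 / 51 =-28 / 561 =-0.05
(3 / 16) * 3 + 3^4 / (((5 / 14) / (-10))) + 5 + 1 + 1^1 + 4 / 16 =-36163 / 16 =-2260.19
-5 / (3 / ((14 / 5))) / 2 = -7 / 3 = -2.33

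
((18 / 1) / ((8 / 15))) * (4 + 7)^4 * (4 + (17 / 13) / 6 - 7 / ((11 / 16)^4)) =-1393459515 / 104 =-13398649.18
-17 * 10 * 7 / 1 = -1190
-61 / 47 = -1.30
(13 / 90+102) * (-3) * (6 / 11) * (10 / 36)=-9193 / 198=-46.43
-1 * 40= -40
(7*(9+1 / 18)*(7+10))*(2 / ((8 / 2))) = 19397 / 36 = 538.81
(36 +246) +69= 351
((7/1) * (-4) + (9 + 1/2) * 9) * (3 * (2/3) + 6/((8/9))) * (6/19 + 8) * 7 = 29287.17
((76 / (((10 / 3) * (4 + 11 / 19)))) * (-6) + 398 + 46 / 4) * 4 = 220182 / 145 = 1518.50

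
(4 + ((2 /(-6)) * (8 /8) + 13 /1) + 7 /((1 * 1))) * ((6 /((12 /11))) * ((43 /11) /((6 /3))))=3053 /12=254.42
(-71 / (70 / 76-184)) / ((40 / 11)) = 14839 / 139140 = 0.11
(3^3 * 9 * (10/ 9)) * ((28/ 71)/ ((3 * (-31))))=-2520/ 2201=-1.14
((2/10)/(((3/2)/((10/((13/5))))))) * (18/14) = 60/91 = 0.66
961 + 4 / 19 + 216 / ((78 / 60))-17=1110.36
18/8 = 9/4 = 2.25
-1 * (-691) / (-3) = -691 / 3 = -230.33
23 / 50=0.46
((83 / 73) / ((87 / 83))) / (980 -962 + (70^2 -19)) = 6889 / 31113549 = 0.00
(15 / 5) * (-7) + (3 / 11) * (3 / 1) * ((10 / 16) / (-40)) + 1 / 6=-20.85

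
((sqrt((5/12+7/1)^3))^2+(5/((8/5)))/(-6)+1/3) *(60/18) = 3523225/2592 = 1359.27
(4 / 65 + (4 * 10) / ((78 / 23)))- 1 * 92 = -15628 / 195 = -80.14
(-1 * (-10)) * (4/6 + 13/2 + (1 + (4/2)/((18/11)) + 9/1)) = 1655/9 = 183.89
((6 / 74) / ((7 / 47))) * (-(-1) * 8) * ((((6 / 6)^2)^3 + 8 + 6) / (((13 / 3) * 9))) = 1.68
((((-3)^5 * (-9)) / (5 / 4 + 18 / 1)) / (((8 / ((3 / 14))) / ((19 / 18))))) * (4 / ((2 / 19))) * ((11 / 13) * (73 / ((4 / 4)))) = 19211337 / 2548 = 7539.77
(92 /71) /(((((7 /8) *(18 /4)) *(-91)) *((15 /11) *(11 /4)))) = -5888 /6105645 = -0.00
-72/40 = -9/5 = -1.80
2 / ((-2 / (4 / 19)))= -4 / 19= -0.21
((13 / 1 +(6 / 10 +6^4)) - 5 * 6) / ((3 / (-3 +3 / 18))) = -1208.51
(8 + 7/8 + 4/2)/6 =29/16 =1.81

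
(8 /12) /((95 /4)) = 8 /285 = 0.03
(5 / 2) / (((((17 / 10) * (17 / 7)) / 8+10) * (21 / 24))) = 1600 / 5889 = 0.27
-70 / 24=-35 / 12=-2.92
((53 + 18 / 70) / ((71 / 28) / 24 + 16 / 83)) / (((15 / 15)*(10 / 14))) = 103966464 / 416125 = 249.84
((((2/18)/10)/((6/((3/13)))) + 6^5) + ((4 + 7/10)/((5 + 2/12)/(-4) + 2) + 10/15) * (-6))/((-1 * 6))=-61517293/47736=-1288.70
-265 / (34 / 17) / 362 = -265 / 724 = -0.37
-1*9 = -9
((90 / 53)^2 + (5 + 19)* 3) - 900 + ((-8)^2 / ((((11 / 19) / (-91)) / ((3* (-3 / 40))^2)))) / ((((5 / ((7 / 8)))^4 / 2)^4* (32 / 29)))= -54750679721691394938198336771625989 / 66355097239552000000000000000000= -825.12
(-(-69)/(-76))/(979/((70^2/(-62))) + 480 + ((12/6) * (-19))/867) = -73283175/37741080046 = -0.00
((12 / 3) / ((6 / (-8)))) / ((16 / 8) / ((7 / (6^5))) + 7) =-112 / 46803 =-0.00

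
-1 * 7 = -7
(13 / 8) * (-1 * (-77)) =1001 / 8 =125.12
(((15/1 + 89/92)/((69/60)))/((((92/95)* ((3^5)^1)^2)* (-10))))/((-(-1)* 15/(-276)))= 27911/62473842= 0.00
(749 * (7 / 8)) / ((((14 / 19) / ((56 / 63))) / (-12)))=-28462 / 3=-9487.33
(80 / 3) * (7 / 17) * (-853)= -477680 / 51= -9366.27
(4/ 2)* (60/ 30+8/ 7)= 44/ 7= 6.29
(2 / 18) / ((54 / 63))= 7 / 54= 0.13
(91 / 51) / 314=91 / 16014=0.01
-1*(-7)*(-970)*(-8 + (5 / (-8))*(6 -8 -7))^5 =8406356105 / 16384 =513083.26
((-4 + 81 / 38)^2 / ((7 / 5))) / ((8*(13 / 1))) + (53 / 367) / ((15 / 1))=0.03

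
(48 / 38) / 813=8 / 5149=0.00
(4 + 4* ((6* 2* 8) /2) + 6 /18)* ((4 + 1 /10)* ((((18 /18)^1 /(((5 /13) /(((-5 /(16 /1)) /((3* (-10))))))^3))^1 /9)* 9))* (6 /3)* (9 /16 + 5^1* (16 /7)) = 71253339079 /185794560000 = 0.38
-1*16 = -16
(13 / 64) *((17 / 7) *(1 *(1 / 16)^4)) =221 / 29360128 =0.00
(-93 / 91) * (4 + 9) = -93 / 7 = -13.29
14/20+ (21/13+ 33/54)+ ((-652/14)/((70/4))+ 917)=26293409/28665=917.27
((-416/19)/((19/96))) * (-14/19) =559104/6859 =81.51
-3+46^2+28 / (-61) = 128865 / 61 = 2112.54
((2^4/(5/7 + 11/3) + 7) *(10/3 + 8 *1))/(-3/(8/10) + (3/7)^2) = -1632680/48231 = -33.85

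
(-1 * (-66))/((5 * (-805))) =-66/4025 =-0.02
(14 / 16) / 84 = 1 / 96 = 0.01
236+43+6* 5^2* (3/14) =2178/7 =311.14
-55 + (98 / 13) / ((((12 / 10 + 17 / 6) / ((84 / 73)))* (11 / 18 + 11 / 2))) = -69027017 / 1263119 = -54.65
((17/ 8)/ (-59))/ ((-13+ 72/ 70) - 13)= 595/ 412528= 0.00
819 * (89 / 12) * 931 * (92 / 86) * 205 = 106655690505 / 86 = 1240182447.73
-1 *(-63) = 63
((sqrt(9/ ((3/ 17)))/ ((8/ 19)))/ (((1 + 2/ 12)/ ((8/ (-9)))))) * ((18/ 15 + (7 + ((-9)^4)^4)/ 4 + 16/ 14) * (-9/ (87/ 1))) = 616129212793242576 * sqrt(51)/ 7105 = 619288202096747.30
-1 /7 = -0.14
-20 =-20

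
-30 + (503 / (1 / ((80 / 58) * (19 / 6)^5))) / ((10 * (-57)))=-70625303 / 169128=-417.58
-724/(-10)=362/5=72.40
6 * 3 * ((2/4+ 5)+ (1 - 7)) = -9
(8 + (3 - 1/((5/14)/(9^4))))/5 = -91799/25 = -3671.96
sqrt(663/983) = sqrt(651729)/983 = 0.82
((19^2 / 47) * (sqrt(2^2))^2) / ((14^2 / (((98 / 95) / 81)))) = 38 / 19035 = 0.00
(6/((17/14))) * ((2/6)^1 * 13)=364/17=21.41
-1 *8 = -8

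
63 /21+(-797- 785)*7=-11071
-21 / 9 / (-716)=7 / 2148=0.00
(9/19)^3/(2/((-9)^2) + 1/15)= 295245/253783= 1.16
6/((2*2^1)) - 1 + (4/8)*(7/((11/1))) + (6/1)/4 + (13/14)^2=6857/2156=3.18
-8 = -8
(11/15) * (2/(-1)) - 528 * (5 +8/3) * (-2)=121418/15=8094.53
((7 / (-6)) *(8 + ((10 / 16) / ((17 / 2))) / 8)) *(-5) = 152495 / 3264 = 46.72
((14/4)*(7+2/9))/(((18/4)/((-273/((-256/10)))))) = 207025/3456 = 59.90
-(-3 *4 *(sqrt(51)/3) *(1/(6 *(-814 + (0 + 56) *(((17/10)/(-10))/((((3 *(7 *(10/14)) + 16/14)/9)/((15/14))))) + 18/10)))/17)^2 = -319225/2722659929259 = -0.00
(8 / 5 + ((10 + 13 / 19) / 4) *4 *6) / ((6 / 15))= 164.26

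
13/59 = 0.22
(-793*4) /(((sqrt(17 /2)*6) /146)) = -231556*sqrt(34) /51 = -26474.35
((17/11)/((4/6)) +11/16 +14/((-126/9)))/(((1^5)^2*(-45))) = -353/7920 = -0.04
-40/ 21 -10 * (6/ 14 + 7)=-1600/ 21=-76.19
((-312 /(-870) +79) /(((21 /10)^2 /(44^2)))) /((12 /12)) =445551040 /12789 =34838.61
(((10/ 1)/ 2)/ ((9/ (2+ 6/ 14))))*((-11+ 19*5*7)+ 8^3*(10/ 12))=275570/ 189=1458.04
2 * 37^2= 2738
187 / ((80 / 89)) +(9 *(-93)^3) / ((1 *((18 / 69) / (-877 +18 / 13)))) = 24298604263.38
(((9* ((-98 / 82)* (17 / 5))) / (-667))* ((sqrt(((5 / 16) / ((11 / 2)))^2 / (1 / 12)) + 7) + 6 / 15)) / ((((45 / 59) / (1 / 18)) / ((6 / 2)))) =49147* sqrt(3) / 36098040 + 1818439 / 20510250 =0.09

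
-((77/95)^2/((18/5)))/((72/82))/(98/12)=-4961/194940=-0.03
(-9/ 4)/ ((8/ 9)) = -81/ 32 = -2.53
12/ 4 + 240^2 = 57603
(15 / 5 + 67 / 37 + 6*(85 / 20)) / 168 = 2243 / 12432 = 0.18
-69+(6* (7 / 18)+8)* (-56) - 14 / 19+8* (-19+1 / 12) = -15195 / 19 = -799.74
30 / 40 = 3 / 4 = 0.75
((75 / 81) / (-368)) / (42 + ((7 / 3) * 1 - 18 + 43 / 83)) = -2075 / 22144032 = -0.00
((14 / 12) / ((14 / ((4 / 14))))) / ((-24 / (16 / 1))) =-1 / 63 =-0.02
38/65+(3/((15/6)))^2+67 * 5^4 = 13610033/325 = 41877.02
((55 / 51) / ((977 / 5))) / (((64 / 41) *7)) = 11275 / 22322496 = 0.00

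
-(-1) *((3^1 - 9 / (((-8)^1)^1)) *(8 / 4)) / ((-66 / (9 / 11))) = -9 / 88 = -0.10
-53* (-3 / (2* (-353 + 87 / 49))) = -7791 / 34420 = -0.23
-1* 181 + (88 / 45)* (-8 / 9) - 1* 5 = -76034 / 405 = -187.74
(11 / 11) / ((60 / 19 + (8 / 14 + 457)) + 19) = 133 / 63804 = 0.00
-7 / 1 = -7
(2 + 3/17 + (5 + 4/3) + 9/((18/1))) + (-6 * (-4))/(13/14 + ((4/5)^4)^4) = 263248843186193/7720916898794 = 34.10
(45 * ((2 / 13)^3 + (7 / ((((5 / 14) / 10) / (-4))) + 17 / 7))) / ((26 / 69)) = -37321264755 / 399854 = -93337.23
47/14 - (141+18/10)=-9761/70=-139.44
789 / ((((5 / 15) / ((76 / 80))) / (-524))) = -5891463 / 5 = -1178292.60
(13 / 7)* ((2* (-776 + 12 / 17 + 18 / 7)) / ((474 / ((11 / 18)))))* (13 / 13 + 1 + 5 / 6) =-6574711 / 627102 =-10.48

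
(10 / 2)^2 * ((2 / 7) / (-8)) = -25 / 28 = -0.89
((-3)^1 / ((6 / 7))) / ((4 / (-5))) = 35 / 8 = 4.38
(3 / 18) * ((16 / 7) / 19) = 8 / 399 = 0.02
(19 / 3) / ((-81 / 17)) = -323 / 243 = -1.33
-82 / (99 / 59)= -4838 / 99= -48.87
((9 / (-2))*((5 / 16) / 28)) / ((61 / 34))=-0.03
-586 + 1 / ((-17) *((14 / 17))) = -8205 / 14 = -586.07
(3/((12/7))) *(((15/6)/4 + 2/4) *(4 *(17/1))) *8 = 1071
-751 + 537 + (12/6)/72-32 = -8855/36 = -245.97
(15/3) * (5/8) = 25/8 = 3.12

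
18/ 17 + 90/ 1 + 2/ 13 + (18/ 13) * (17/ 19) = 388204/ 4199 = 92.45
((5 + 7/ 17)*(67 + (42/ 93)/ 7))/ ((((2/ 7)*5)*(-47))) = -5.41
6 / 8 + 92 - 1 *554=-1845 / 4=-461.25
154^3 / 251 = 3652264 / 251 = 14550.85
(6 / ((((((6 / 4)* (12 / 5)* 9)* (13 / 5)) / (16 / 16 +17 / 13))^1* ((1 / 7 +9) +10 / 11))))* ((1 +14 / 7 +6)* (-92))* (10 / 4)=-2213750 / 65403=-33.85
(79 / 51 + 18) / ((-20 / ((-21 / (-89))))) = -6979 / 30260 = -0.23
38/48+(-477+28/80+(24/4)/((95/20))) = -1082077/2280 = -474.60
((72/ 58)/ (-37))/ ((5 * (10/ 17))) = -306/ 26825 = -0.01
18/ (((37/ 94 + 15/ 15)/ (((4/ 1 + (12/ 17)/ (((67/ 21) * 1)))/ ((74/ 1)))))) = 0.74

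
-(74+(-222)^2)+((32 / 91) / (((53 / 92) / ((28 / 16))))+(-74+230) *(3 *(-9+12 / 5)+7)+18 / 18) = -176910161 / 3445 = -51352.73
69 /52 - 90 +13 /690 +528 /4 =43.35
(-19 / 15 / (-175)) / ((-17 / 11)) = -209 / 44625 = -0.00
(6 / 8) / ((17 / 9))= 0.40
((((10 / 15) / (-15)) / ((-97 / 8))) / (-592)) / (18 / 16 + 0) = -0.00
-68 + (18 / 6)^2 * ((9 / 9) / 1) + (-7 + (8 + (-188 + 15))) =-231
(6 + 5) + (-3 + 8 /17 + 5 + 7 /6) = 1493 /102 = 14.64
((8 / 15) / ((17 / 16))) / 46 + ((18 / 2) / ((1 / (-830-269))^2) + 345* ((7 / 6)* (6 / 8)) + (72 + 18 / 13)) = 6630621581651 / 609960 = 10870584.27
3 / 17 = 0.18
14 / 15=0.93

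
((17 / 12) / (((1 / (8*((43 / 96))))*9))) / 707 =731 / 916272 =0.00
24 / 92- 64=-63.74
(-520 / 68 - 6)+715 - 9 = 11770 / 17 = 692.35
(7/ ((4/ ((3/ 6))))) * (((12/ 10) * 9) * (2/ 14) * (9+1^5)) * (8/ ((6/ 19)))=342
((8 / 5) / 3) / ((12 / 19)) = 38 / 45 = 0.84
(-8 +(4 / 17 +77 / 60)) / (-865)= 6611 / 882300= 0.01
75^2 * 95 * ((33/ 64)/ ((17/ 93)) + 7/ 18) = 1866096875/ 1088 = 1715162.57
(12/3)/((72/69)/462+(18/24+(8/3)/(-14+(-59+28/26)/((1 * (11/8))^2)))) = 2984375856/516683081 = 5.78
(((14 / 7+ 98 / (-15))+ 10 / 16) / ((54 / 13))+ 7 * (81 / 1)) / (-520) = -3668063 / 3369600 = -1.09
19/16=1.19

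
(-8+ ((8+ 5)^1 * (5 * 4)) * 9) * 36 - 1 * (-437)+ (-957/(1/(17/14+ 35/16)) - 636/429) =1299410249/16016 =81132.01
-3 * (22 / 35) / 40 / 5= -33 / 3500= -0.01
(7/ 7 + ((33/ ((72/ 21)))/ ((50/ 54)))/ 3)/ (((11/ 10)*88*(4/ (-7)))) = -6251/ 77440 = -0.08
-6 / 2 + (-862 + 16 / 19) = -16419 / 19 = -864.16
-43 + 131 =88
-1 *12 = -12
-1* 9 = -9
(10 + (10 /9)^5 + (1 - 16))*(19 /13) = -3709655 /767637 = -4.83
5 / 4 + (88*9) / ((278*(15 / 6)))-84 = -226877 / 2780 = -81.61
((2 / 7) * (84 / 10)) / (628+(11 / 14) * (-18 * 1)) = 84 / 21485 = 0.00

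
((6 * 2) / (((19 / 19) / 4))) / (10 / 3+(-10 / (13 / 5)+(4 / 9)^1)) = -702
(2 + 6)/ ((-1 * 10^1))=-4/ 5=-0.80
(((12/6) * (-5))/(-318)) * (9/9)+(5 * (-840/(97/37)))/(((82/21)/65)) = -16863599615/632343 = -26668.44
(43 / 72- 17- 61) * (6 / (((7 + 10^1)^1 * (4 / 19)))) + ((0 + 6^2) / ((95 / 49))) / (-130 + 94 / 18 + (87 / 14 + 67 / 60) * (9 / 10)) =-129.92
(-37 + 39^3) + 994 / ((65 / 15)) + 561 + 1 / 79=61694352 / 1027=60072.40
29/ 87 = 1/ 3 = 0.33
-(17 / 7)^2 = -289 / 49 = -5.90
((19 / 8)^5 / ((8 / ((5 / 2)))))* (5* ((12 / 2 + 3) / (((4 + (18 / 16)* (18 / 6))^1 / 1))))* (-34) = -9471078675 / 1933312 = -4898.89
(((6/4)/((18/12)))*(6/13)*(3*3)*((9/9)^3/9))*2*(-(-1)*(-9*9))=-972/13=-74.77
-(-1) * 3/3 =1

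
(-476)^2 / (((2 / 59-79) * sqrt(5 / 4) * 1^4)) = -26735968 * sqrt(5) / 23295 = -2566.36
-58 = -58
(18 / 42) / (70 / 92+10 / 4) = 23 / 175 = 0.13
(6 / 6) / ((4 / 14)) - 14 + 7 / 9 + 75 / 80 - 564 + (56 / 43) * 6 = -3498299 / 6192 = -564.97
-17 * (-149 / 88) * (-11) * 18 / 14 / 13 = -22797 / 728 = -31.31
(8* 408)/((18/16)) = 8704/3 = 2901.33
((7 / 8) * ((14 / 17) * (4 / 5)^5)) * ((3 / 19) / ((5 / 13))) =489216 / 5046875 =0.10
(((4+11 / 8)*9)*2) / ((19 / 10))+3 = 2049 / 38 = 53.92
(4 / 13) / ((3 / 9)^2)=2.77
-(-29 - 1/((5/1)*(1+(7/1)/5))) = 29.08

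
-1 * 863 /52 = -863 /52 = -16.60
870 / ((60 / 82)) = 1189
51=51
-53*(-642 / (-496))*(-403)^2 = -89131107 / 8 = -11141388.38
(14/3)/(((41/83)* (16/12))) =581/82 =7.09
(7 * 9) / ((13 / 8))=504 / 13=38.77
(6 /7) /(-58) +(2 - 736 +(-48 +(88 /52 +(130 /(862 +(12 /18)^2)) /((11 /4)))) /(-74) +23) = -2961243512113 /4168477313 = -710.39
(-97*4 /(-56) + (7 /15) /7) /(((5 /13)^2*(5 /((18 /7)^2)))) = 13406094 /214375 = 62.54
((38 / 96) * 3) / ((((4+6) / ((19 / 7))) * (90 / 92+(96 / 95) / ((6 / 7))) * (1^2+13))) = 0.01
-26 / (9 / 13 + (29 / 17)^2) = -48841 / 6767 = -7.22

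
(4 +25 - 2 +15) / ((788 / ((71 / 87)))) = 497 / 11426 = 0.04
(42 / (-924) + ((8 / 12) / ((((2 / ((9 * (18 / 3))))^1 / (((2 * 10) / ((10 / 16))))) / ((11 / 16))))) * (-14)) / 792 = -121969 / 17424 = -7.00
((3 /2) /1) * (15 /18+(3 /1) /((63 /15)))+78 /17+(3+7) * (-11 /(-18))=55781 /4284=13.02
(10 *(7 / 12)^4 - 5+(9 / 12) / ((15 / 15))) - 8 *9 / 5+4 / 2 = -803111 / 51840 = -15.49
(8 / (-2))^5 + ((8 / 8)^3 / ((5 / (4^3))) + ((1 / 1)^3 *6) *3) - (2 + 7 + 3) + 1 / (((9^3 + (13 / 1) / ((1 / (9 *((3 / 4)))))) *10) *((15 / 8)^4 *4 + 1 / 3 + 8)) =-1005.20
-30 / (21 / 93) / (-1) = 930 / 7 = 132.86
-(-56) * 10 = 560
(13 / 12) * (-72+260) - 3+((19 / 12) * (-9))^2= 19379 / 48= 403.73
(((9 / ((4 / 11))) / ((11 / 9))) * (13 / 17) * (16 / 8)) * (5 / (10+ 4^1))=11.06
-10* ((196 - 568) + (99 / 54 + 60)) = 3101.67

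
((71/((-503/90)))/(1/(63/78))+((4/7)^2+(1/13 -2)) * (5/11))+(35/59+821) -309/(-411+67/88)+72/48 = 938801423605317/1154936188406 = 812.86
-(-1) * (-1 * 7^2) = -49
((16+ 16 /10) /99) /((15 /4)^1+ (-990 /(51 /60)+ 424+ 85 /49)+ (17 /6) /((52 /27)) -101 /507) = -9009728 /37196342265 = -0.00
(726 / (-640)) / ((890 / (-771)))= 279873 / 284800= 0.98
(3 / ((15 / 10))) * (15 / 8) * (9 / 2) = 135 / 8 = 16.88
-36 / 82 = -18 / 41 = -0.44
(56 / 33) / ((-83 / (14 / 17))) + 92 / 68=62213 / 46563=1.34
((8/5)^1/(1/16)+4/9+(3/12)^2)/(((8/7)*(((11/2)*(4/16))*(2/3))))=131579/5280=24.92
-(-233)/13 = 233/13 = 17.92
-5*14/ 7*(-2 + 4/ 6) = 40/ 3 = 13.33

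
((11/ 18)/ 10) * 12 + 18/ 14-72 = -7348/ 105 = -69.98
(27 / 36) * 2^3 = 6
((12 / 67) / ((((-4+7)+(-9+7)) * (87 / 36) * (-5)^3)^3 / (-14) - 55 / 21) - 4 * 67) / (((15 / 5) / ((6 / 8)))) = -213832178395009 / 3191525051755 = -67.00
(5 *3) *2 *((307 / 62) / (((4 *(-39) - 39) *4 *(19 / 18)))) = -2763 / 15314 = -0.18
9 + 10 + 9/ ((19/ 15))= 496/ 19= 26.11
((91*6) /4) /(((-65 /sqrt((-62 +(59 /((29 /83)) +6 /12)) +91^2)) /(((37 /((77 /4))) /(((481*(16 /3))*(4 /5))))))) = -0.18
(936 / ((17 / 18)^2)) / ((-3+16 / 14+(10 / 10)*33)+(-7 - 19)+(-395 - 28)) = -2.51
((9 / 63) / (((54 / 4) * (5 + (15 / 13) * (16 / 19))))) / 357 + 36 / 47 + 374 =1752992420668 / 4677565725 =374.77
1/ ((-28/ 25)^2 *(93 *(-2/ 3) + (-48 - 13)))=-625/ 96432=-0.01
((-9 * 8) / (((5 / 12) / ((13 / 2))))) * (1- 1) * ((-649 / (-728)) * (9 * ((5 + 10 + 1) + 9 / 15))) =0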